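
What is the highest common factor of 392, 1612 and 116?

gcd(392, 1612): 1612 = 4·392 + 44; 392 = 8·44 + 40; 44 = 1·40 + 4; 40 = 10·4 + 0 → 4
gcd(4, 116): 116 = 29·4 + 0 → 4

4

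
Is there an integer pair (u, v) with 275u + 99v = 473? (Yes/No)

gcd(275, 99): 275 = 2·99 + 77; 99 = 1·77 + 22; 77 = 3·22 + 11; 22 = 2·11 + 0 → 11
11 divides 473, so a solution exists.

Yes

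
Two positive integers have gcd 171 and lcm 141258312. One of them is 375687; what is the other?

Using mn = gcd(m,n)·lcm(m,n) = 171·141258312 = 24155171352, we get n = 24155171352/375687 = 64296.

64296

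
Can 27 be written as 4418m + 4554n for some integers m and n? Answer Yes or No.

gcd(4418, 4554): 4554 = 1·4418 + 136; 4418 = 32·136 + 66; 136 = 2·66 + 4; 66 = 16·4 + 2; 4 = 2·2 + 0 → 2
2 does not divide 27, so a solution does not exist.

No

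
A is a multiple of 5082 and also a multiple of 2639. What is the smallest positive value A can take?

1915914

gcd first: 5082 = 1·2639 + 2443; 2639 = 1·2443 + 196; 2443 = 12·196 + 91; 196 = 2·91 + 14; 91 = 6·14 + 7; 14 = 2·7 + 0 → gcd = 7
lcm = 5082·2639/gcd = 13411398/7 = 1915914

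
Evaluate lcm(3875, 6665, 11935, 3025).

3875 = 5³ · 31; 6665 = 5 · 31 · 43; 11935 = 5 · 7 · 11 · 31; 3025 = 5² · 11²
lcm takes max exponent of each prime: 5³ · 7 · 11² · 31 · 43 = 141131375

141131375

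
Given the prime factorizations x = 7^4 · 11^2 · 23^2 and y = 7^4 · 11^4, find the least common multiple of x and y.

max exponent per prime: 7^4 · 11^4 · 23^2 = 18595958689

18595958689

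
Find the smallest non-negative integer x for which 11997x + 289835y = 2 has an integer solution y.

gcd(11997, 289835) = 1 (Euclid: 289835 = 24·11997 + 1907; 11997 = 6·1907 + 555; 1907 = 3·555 + 242; 555 = 2·242 + 71; 242 = 3·71 + 29; 71 = 2·29 + 13; 29 = 2·13 + 3; 13 = 4·3 + 1; 3 = 3·1 + 0), and 1 | 2.
Extended Euclid: 11997·(89823) + 289835·(-3718) = 1. Scale by 2: x₀ = 179646.
General solution x = x₀ + 289835t; reducing mod 289835 gives x = 179646 (and y = -7436).

179646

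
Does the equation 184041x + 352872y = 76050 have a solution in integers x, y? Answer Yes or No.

Yes

gcd(184041, 352872): 352872 = 1·184041 + 168831; 184041 = 1·168831 + 15210; 168831 = 11·15210 + 1521; 15210 = 10·1521 + 0 → 1521
1521 divides 76050, so a solution exists.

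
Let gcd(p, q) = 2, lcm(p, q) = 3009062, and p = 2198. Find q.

Using pq = gcd(p,q)·lcm(p,q) = 2·3009062 = 6018124, we get q = 6018124/2198 = 2738.

2738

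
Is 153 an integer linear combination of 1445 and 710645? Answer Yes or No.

By Bézout, 1445s + 710645t = 153 has integer solutions iff gcd(1445, 710645) | 153.
Euclid: 710645 = 491·1445 + 1150; 1445 = 1·1150 + 295; 1150 = 3·295 + 265; 295 = 1·265 + 30; 265 = 8·30 + 25; 30 = 1·25 + 5; 25 = 5·5 + 0. gcd = 5; 153 mod 5 = 3. No.

No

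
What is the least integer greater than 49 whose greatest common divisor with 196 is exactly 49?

Multiples of 49 above 49: 49·2, 49·3, … . Need the cofactor coprime to 196/49 = 4.
Checking s = 2, 3, … the first with gcd(s, 4) = 1 is s = 3, giving 147.

147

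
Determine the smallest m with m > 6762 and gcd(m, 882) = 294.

Multiples of 294 above 6762: 294·24, 294·25, … . Need the cofactor coprime to 882/294 = 3.
Checking s = 24, 25, … the first with gcd(s, 3) = 1 is s = 25, giving 7350.

7350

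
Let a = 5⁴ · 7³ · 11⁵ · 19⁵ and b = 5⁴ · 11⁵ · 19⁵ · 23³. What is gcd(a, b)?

249236387530625

min exponent per shared prime: 5⁴ · 11⁵ · 19⁵ = 249236387530625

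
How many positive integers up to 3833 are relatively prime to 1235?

1235 = 5·13·19. Inclusion–exclusion on these primes:
3833 − ⌊3833/5⌋ − ⌊3833/13⌋ − ⌊3833/19⌋ + ⌊3833/65⌋ + ⌊3833/95⌋ + ⌊3833/247⌋ − ⌊3833/1235⌋ = 2682

2682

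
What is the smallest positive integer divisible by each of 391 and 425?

391 = 17 · 23; 425 = 5² · 17
max exponents: 5² · 17 · 23 = 9775

9775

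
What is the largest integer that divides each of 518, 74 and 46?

2

gcd(518, 74): 518 = 7·74 + 0 → 74
gcd(74, 46): 74 = 1·46 + 28; 46 = 1·28 + 18; 28 = 1·18 + 10; 18 = 1·10 + 8; 10 = 1·8 + 2; 8 = 4·2 + 0 → 2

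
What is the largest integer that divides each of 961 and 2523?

961 = 31²
2523 = 3 · 29²
Common: 1 = 1

1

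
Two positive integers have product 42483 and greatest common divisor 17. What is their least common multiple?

2499

Since gcd(p,q)·lcm(p,q) = pq, lcm = 42483/17 = 2499.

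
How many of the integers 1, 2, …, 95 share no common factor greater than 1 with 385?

59

Prime factors of 385: 5, 7, 11. Count integers ≤ 95 divisible by none of them.
By inclusion–exclusion: 95 − ⌊95/5⌋ − ⌊95/7⌋ − ⌊95/11⌋ + ⌊95/35⌋ + ⌊95/55⌋ + ⌊95/77⌋ − ⌊95/385⌋ = 59.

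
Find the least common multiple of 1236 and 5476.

gcd first: 5476 = 4·1236 + 532; 1236 = 2·532 + 172; 532 = 3·172 + 16; 172 = 10·16 + 12; 16 = 1·12 + 4; 12 = 3·4 + 0 → gcd = 4
lcm = 1236·5476/gcd = 6768336/4 = 1692084

1692084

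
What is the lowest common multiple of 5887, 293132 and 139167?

169004961468

5887 = 7 · 29²; 293132 = 2² · 7 · 19² · 29; 139167 = 3² · 7 · 47²
lcm takes max exponent of each prime: 2² · 3² · 7 · 19² · 29² · 47² = 169004961468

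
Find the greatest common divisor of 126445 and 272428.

126445 = 5 · 11³ · 19
272428 = 2² · 13³ · 31
Common: 1 = 1

1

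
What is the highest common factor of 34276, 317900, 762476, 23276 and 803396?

44

34276 = 2² · 11 · 19 · 41; 317900 = 2² · 5² · 11 · 17²; 762476 = 2² · 11 · 13 · 31 · 43; 23276 = 2² · 11 · 23²; 803396 = 2² · 11 · 19 · 31²
gcd takes min exponent of each prime: 2² · 11 = 44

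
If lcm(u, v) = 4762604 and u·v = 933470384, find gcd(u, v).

From gcd × lcm = uv: gcd = 933470384 / 4762604 = 196.

196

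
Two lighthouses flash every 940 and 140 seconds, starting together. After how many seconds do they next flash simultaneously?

6580

gcd first: 940 = 6·140 + 100; 140 = 1·100 + 40; 100 = 2·40 + 20; 40 = 2·20 + 0 → gcd = 20
lcm = 940·140/gcd = 131600/20 = 6580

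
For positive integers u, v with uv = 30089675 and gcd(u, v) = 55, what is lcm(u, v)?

547085

Since gcd(u,v)·lcm(u,v) = uv, lcm = 30089675/55 = 547085.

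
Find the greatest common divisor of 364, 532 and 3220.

364 = 2² · 7 · 13; 532 = 2² · 7 · 19; 3220 = 2² · 5 · 7 · 23
gcd takes min exponent of each prime: 2² · 7 = 28

28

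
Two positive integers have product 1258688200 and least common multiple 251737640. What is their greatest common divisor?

From gcd × lcm = pq: gcd = 1258688200 / 251737640 = 5.

5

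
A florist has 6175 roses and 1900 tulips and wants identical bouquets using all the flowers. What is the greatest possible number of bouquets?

475

6175 = 5² · 13 · 19
1900 = 2² · 5² · 19
Common: 5² · 19 = 475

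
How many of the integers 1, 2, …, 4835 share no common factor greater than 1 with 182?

1914

Prime factors of 182: 2, 7, 13. Count integers ≤ 4835 divisible by none of them.
By inclusion–exclusion: 4835 − ⌊4835/2⌋ − ⌊4835/7⌋ − ⌊4835/13⌋ + ⌊4835/14⌋ + ⌊4835/26⌋ + ⌊4835/91⌋ − ⌊4835/182⌋ = 1914.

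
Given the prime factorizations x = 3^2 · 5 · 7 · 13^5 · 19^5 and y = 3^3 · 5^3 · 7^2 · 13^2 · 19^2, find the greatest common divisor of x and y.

19217835

min exponent per shared prime: 3^2 · 5 · 7 · 13^2 · 19^2 = 19217835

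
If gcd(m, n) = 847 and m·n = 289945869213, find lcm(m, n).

342320979

Since gcd(m,n)·lcm(m,n) = mn, lcm = 289945869213/847 = 342320979.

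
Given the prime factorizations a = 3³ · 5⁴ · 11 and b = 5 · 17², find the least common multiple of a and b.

53645625

max exponent per prime: 3³ · 5⁴ · 11 · 17² = 53645625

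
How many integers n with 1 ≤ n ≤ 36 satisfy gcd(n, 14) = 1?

Prime factors of 14: 2, 7. Count integers ≤ 36 divisible by none of them.
By inclusion–exclusion: 36 − ⌊36/2⌋ − ⌊36/7⌋ + ⌊36/14⌋ = 15.

15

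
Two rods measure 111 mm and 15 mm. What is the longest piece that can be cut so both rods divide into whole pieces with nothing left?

111 = 3 · 37
15 = 3 · 5
Common: 3 = 3

3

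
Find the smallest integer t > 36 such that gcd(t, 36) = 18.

gcd(t, 36) = 18 forces 18 | t; write t = 18s. Then gcd(18s, 18·2) = 18·gcd(s, 2), so need gcd(s, 2) = 1.
18s > 36 gives s ≥ 3. The least s ≥ 3 coprime to 2 is 3, so t = 18·3 = 54.

54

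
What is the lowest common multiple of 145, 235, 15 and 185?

lcm(145, 235) = 145·235/gcd = 34075/5 = 6815
lcm(6815, 15) = 6815·15/gcd = 102225/5 = 20445
lcm(20445, 185) = 20445·185/gcd = 3782325/5 = 756465

756465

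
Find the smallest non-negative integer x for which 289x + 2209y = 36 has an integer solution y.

925

Reduce mod 2209: 289x ≡ 36 (mod 2209). With g = gcd(289, 2209) = 1 dividing 36, divide through: 289x ≡ 36 (mod 2209).
Since gcd(289, 2209) = 1, x ≡ 36·(289)⁻¹ ≡ 925 (mod 2209). Smallest non-negative: 925.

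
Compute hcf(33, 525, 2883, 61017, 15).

gcd(33, 525): 525 = 15·33 + 30; 33 = 1·30 + 3; 30 = 10·3 + 0 → 3
gcd(3, 2883): 2883 = 961·3 + 0 → 3
gcd(3, 61017): 61017 = 20339·3 + 0 → 3
gcd(3, 15): 15 = 5·3 + 0 → 3

3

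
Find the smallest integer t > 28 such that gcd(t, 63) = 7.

Multiples of 7 above 28: 7·5, 7·6, … . Need the cofactor coprime to 63/7 = 9.
Checking s = 5, 6, … the first with gcd(s, 9) = 1 is s = 5, giving 35.

35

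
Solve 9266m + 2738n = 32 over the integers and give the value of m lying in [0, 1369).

Euclid: 9266 = 3·2738 + 1052; 2738 = 2·1052 + 634; 1052 = 1·634 + 418; 634 = 1·418 + 216; 418 = 1·216 + 202; 216 = 1·202 + 14; 202 = 14·14 + 6; 14 = 2·6 + 2; 6 = 3·2 + 0 → gcd = 2; 32 = 2·16.
Back-substitution yields 9266·(-393) + 2738·(1330) = 2, so one solution is m = -393·16 = -6288, n = 1330·16 = 21280.
Solutions in m differ by 2738/2 = 1369; the one in [0, 1369) is -6288 mod 1369 = 557.

557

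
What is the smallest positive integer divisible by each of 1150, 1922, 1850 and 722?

14761488550

lcm(1150, 1922) = 1150·1922/gcd = 2210300/2 = 1105150
lcm(1105150, 1850) = 1105150·1850/gcd = 2044527500/50 = 40890550
lcm(40890550, 722) = 40890550·722/gcd = 29522977100/2 = 14761488550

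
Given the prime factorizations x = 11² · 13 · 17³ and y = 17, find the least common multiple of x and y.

7728149

max exponent per prime: 11² · 13 · 17³ = 7728149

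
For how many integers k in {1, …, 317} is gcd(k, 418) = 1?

418 = 2·11·19. Inclusion–exclusion on these primes:
317 − ⌊317/2⌋ − ⌊317/11⌋ − ⌊317/19⌋ + ⌊317/22⌋ + ⌊317/38⌋ + ⌊317/209⌋ − ⌊317/418⌋ = 138

138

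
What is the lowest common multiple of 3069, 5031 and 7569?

1442795211

3069 = 3² · 11 · 31; 5031 = 3² · 13 · 43; 7569 = 3² · 29²
lcm takes max exponent of each prime: 3² · 11 · 13 · 29² · 31 · 43 = 1442795211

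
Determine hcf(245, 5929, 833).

49

245 = 5 · 7²; 5929 = 7² · 11²; 833 = 7² · 17
gcd takes min exponent of each prime: 7² = 49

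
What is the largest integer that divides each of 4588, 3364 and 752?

4588 = 2² · 31 · 37; 3364 = 2² · 29²; 752 = 2⁴ · 47
gcd takes min exponent of each prime: 2² = 4

4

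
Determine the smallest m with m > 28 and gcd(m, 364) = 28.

Multiples of 28 above 28: 28·2, 28·3, … . Need the cofactor coprime to 364/28 = 13.
Checking s = 2, 3, … the first with gcd(s, 13) = 1 is s = 2, giving 56.

56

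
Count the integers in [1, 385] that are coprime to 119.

311

Prime factors of 119: 7, 17. Count integers ≤ 385 divisible by none of them.
By inclusion–exclusion: 385 − ⌊385/7⌋ − ⌊385/17⌋ + ⌊385/119⌋ = 311.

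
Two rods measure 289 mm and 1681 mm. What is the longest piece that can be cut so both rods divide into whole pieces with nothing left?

1

289 = 17²
1681 = 41²
Common: 1 = 1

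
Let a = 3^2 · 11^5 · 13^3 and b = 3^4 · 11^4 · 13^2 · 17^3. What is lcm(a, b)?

140807330740791

max exponent per prime: 3^4 · 11^5 · 13^3 · 17^3 = 140807330740791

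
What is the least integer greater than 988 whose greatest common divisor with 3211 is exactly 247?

3211 = 247·13. Any m with gcd(m, 3211) = 247 is a multiple of 247, say 247s, with s coprime to 13.
Need s > 988/247, so s ≥ 5. First s ≥ 5 with gcd(s, 13) = 1 is s = 5. Thus m = 247·5 = 1235.

1235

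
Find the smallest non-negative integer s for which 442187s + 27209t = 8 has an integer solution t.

Reduce mod 27209: 442187s ≡ 8 (mod 27209). With g = gcd(442187, 27209) = 1 dividing 8, divide through: 442187s ≡ 8 (mod 27209).
Since gcd(442187, 27209) = 1, s ≡ 8·(442187)⁻¹ ≡ 9515 (mod 27209). Smallest non-negative: 9515.

9515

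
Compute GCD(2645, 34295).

2645 = 5 · 23²
34295 = 5 · 19³
Common: 5 = 5

5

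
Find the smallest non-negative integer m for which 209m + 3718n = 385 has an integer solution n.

73

Reduce mod 3718: 209m ≡ 385 (mod 3718). With g = gcd(209, 3718) = 11 dividing 385, divide through: 19m ≡ 35 (mod 338).
Since gcd(19, 338) = 1, m ≡ 35·(19)⁻¹ ≡ 73 (mod 338). Smallest non-negative: 73.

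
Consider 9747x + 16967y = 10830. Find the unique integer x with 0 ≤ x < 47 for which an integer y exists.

Euclid: 16967 = 1·9747 + 7220; 9747 = 1·7220 + 2527; 7220 = 2·2527 + 2166; 2527 = 1·2166 + 361; 2166 = 6·361 + 0 → gcd = 361; 10830 = 361·30.
Back-substitution yields 9747·(7) + 16967·(-4) = 361, so one solution is x = 7·30 = 210, y = -4·30 = -120.
Solutions in x differ by 16967/361 = 47; the one in [0, 47) is 210 mod 47 = 22.

22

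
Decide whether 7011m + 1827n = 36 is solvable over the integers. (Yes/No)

Yes

By Bézout, 7011m + 1827n = 36 has integer solutions iff gcd(7011, 1827) | 36.
Euclid: 7011 = 3·1827 + 1530; 1827 = 1·1530 + 297; 1530 = 5·297 + 45; 297 = 6·45 + 27; 45 = 1·27 + 18; 27 = 1·18 + 9; 18 = 2·9 + 0. gcd = 9; 36 mod 9 = 0. Yes.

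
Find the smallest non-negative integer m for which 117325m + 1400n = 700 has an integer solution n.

28

Reduce mod 1400: 117325m ≡ 700 (mod 1400). With g = gcd(117325, 1400) = 25 dividing 700, divide through: 4693m ≡ 28 (mod 56).
Since gcd(4693, 56) = 1, m ≡ 28·(4693)⁻¹ ≡ 28 (mod 56). Smallest non-negative: 28.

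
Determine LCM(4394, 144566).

317611502

4394 = 2 · 13³; 144566 = 2 · 41² · 43
max exponents: 2 · 13³ · 41² · 43 = 317611502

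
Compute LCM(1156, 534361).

1156 = 2² · 17²; 534361 = 17² · 43²
max exponents: 2² · 17² · 43² = 2137444

2137444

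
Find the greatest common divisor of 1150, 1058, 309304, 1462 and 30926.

gcd(1150, 1058): 1150 = 1·1058 + 92; 1058 = 11·92 + 46; 92 = 2·46 + 0 → 46
gcd(46, 309304): 309304 = 6724·46 + 0 → 46
gcd(46, 1462): 1462 = 31·46 + 36; 46 = 1·36 + 10; 36 = 3·10 + 6; 10 = 1·6 + 4; 6 = 1·4 + 2; 4 = 2·2 + 0 → 2
gcd(2, 30926): 30926 = 15463·2 + 0 → 2

2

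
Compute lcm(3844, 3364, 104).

84052904

3844 = 2² · 31²; 3364 = 2² · 29²; 104 = 2³ · 13
lcm takes max exponent of each prime: 2³ · 13 · 29² · 31² = 84052904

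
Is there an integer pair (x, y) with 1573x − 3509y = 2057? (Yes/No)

By Bézout, 1573x − 3509y = 2057 has integer solutions iff gcd(1573, 3509) | 2057.
Euclid: 3509 = 2·1573 + 363; 1573 = 4·363 + 121; 363 = 3·121 + 0. gcd = 121; 2057 mod 121 = 0. Yes.

Yes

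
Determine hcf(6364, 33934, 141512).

6364 = 2² · 37 · 43; 33934 = 2 · 19² · 47; 141512 = 2³ · 7² · 19²
gcd takes min exponent of each prime: 2 = 2

2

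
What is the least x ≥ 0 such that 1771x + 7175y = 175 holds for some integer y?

Euclid: 7175 = 4·1771 + 91; 1771 = 19·91 + 42; 91 = 2·42 + 7; 42 = 6·7 + 0 → gcd = 7; 175 = 7·25.
Back-substitution yields 1771·(-158) + 7175·(39) = 7, so one solution is x = -158·25 = -3950, y = 39·25 = 975.
Solutions in x differ by 7175/7 = 1025; the one in [0, 1025) is -3950 mod 1025 = 150.

150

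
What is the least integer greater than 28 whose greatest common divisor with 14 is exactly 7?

Multiples of 7 above 28: 7·5, 7·6, … . Need the cofactor coprime to 14/7 = 2.
Checking s = 5, 6, … the first with gcd(s, 2) = 1 is s = 5, giving 35.

35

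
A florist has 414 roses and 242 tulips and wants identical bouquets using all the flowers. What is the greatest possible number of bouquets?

2

Euclid: 414 = 1·242 + 172; 242 = 1·172 + 70; 172 = 2·70 + 32; 70 = 2·32 + 6; 32 = 5·6 + 2; 6 = 3·2 + 0. Last nonzero remainder: 2.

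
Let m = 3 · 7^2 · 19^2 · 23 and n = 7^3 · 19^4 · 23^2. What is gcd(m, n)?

min exponent per shared prime: 7^2 · 19^2 · 23 = 406847

406847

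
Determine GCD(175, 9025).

Euclid: 9025 = 51·175 + 100; 175 = 1·100 + 75; 100 = 1·75 + 25; 75 = 3·25 + 0. Last nonzero remainder: 25.

25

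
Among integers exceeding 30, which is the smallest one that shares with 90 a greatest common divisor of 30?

Multiples of 30 above 30: 30·2, 30·3, … . Need the cofactor coprime to 90/30 = 3.
Checking s = 2, 3, … the first with gcd(s, 3) = 1 is s = 2, giving 60.

60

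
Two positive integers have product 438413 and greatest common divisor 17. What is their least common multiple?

25789

Since gcd(u,v)·lcm(u,v) = uv, lcm = 438413/17 = 25789.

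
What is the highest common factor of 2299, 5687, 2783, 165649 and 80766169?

gcd(2299, 5687): 5687 = 2·2299 + 1089; 2299 = 2·1089 + 121; 1089 = 9·121 + 0 → 121
gcd(121, 2783): 2783 = 23·121 + 0 → 121
gcd(121, 165649): 165649 = 1369·121 + 0 → 121
gcd(121, 80766169): 80766169 = 667489·121 + 0 → 121

121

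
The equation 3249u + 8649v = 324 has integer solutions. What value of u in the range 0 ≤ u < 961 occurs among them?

442

gcd(3249, 8649) = 9 (Euclid: 8649 = 2·3249 + 2151; 3249 = 1·2151 + 1098; 2151 = 1·1098 + 1053; 1098 = 1·1053 + 45; 1053 = 23·45 + 18; 45 = 2·18 + 9; 18 = 2·9 + 0), and 9 | 324.
Extended Euclid: 3249·(386) + 8649·(-145) = 9. Scale by 36: u₀ = 13896.
General solution u = u₀ + 961t; reducing mod 961 gives u = 442 (and v = -166).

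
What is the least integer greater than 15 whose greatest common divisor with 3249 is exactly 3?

gcd(a, 3249) = 3 forces 3 | a; write a = 3s. Then gcd(3s, 3·1083) = 3·gcd(s, 1083), so need gcd(s, 1083) = 1.
3s > 15 gives s ≥ 6. The least s ≥ 6 coprime to 1083 is 7, so a = 3·7 = 21.

21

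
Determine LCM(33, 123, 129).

lcm(33, 123) = 33·123/gcd = 4059/3 = 1353
lcm(1353, 129) = 1353·129/gcd = 174537/3 = 58179

58179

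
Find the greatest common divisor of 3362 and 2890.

2

3362 = 2 · 41²
2890 = 2 · 5 · 17²
Common: 2 = 2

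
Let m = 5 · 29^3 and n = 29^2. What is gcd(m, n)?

841

min exponent per shared prime: 29^2 = 841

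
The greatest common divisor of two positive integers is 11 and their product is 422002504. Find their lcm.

Since gcd(a,b)·lcm(a,b) = ab, lcm = 422002504/11 = 38363864.

38363864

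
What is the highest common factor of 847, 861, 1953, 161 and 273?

gcd(847, 861): 861 = 1·847 + 14; 847 = 60·14 + 7; 14 = 2·7 + 0 → 7
gcd(7, 1953): 1953 = 279·7 + 0 → 7
gcd(7, 161): 161 = 23·7 + 0 → 7
gcd(7, 273): 273 = 39·7 + 0 → 7

7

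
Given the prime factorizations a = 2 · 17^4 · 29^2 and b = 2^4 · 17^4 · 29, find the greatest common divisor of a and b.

4844218

min exponent per shared prime: 2 · 17^4 · 29 = 4844218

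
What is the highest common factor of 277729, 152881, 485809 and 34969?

277729 = 17² · 31²; 152881 = 17² · 23²; 485809 = 17² · 41²; 34969 = 11² · 17²
gcd takes min exponent of each prime: 17² = 289

289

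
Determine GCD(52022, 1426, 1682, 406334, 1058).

2

52022 = 2 · 19 · 37²; 1426 = 2 · 23 · 31; 1682 = 2 · 29²; 406334 = 2 · 17² · 19 · 37; 1058 = 2 · 23²
gcd takes min exponent of each prime: 2 = 2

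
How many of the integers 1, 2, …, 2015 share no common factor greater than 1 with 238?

Prime factors of 238: 2, 7, 17. Count integers ≤ 2015 divisible by none of them.
By inclusion–exclusion: 2015 − ⌊2015/2⌋ − ⌊2015/7⌋ − ⌊2015/17⌋ + ⌊2015/14⌋ + ⌊2015/34⌋ + ⌊2015/119⌋ − ⌊2015/238⌋ = 813.

813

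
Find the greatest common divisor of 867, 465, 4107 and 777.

3

gcd(867, 465): 867 = 1·465 + 402; 465 = 1·402 + 63; 402 = 6·63 + 24; 63 = 2·24 + 15; 24 = 1·15 + 9; 15 = 1·9 + 6; 9 = 1·6 + 3; 6 = 2·3 + 0 → 3
gcd(3, 4107): 4107 = 1369·3 + 0 → 3
gcd(3, 777): 777 = 259·3 + 0 → 3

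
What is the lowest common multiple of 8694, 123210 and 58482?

64449795690

lcm(8694, 123210) = 8694·123210/gcd = 1071187740/18 = 59510430
lcm(59510430, 58482) = 59510430·58482/gcd = 3480288967260/54 = 64449795690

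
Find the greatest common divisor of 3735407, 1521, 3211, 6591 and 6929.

169

3735407 = 13² · 23 · 31²; 1521 = 3² · 13²; 3211 = 13² · 19; 6591 = 3 · 13³; 6929 = 13² · 41
gcd takes min exponent of each prime: 13² = 169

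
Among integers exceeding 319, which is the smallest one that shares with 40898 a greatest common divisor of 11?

341

Multiples of 11 above 319: 11·30, 11·31, … . Need the cofactor coprime to 40898/11 = 3718.
Checking s = 30, 31, … the first with gcd(s, 3718) = 1 is s = 31, giving 341.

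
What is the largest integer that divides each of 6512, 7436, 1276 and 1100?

6512 = 2⁴ · 11 · 37; 7436 = 2² · 11 · 13²; 1276 = 2² · 11 · 29; 1100 = 2² · 5² · 11
gcd takes min exponent of each prime: 2² · 11 = 44

44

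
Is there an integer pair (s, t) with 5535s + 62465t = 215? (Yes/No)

Yes

gcd(5535, 62465): 62465 = 11·5535 + 1580; 5535 = 3·1580 + 795; 1580 = 1·795 + 785; 795 = 1·785 + 10; 785 = 78·10 + 5; 10 = 2·5 + 0 → 5
5 divides 215, so a solution exists.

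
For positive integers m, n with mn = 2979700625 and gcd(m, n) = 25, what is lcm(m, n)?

Since gcd(m,n)·lcm(m,n) = mn, lcm = 2979700625/25 = 119188025.

119188025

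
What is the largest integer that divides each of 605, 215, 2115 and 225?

gcd(605, 215): 605 = 2·215 + 175; 215 = 1·175 + 40; 175 = 4·40 + 15; 40 = 2·15 + 10; 15 = 1·10 + 5; 10 = 2·5 + 0 → 5
gcd(5, 2115): 2115 = 423·5 + 0 → 5
gcd(5, 225): 225 = 45·5 + 0 → 5

5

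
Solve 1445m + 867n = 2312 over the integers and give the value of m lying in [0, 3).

1

Reduce mod 867: 1445m ≡ 2312 (mod 867). With g = gcd(1445, 867) = 289 dividing 2312, divide through: 5m ≡ 8 (mod 3).
Since gcd(5, 3) = 1, m ≡ 8·(5)⁻¹ ≡ 1 (mod 3). Smallest non-negative: 1.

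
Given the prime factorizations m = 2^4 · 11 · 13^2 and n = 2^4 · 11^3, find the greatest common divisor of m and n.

min exponent per shared prime: 2^4 · 11 = 176

176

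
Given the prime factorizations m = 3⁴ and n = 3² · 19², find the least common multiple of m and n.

max exponent per prime: 3⁴ · 19² = 29241

29241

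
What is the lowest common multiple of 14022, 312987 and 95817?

14022 = 2 · 3² · 19 · 41; 312987 = 3 · 17² · 19²; 95817 = 3 · 19 · 41²
lcm takes max exponent of each prime: 2 · 3² · 17² · 19² · 41² = 3156786882

3156786882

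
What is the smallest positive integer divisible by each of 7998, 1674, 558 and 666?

2663334

7998 = 2 · 3 · 31 · 43; 1674 = 2 · 3³ · 31; 558 = 2 · 3² · 31; 666 = 2 · 3² · 37
lcm takes max exponent of each prime: 2 · 3³ · 31 · 37 · 43 = 2663334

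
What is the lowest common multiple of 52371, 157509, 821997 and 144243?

52371 = 3² · 11 · 23²; 157509 = 3² · 11 · 37 · 43; 821997 = 3² · 11 · 19² · 23; 144243 = 3² · 11 · 31 · 47
lcm takes max exponent of each prime: 3² · 11 · 19² · 23² · 31 · 37 · 43 · 47 = 43825592873997

43825592873997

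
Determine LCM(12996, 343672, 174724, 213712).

12996 = 2² · 3² · 19²; 343672 = 2³ · 7 · 17 · 19²; 174724 = 2² · 11² · 19²; 213712 = 2⁴ · 19² · 37
lcm takes max exponent of each prime: 2⁴ · 3² · 7 · 11² · 17 · 19² · 37 = 27695151792

27695151792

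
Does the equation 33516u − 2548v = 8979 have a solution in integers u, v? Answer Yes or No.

gcd(33516, 2548): 33516 = 13·2548 + 392; 2548 = 6·392 + 196; 392 = 2·196 + 0 → 196
196 does not divide 8979, so a solution does not exist.

No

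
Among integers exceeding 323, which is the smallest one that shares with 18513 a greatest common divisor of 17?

340

gcd(a, 18513) = 17 forces 17 | a; write a = 17s. Then gcd(17s, 17·1089) = 17·gcd(s, 1089), so need gcd(s, 1089) = 1.
17s > 323 gives s ≥ 20. The least s ≥ 20 coprime to 1089 is 20, so a = 17·20 = 340.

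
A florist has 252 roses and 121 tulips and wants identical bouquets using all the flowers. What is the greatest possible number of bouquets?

252 = 2² · 3² · 7
121 = 11²
Common: 1 = 1

1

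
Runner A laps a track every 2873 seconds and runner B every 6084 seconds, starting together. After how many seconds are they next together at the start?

103428

gcd first: 6084 = 2·2873 + 338; 2873 = 8·338 + 169; 338 = 2·169 + 0 → gcd = 169
lcm = 2873·6084/gcd = 17479332/169 = 103428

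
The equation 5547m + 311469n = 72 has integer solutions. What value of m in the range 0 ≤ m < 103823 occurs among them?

gcd(5547, 311469) = 3 (Euclid: 311469 = 56·5547 + 837; 5547 = 6·837 + 525; 837 = 1·525 + 312; 525 = 1·312 + 213; 312 = 1·213 + 99; 213 = 2·99 + 15; 99 = 6·15 + 9; 15 = 1·9 + 6; 9 = 1·6 + 3; 6 = 2·3 + 0), and 3 | 72.
Extended Euclid: 5547·(-40934) + 311469·(729) = 3. Scale by 24: m₀ = -982416.
General solution m = m₀ + 103823t; reducing mod 103823 gives m = 55814 (and n = -994).

55814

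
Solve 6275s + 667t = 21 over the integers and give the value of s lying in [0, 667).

81

gcd(6275, 667) = 1 (Euclid: 6275 = 9·667 + 272; 667 = 2·272 + 123; 272 = 2·123 + 26; 123 = 4·26 + 19; 26 = 1·19 + 7; 19 = 2·7 + 5; 7 = 1·5 + 2; 5 = 2·2 + 1; 2 = 2·1 + 0), and 1 | 21.
Extended Euclid: 6275·(-282) + 667·(2653) = 1. Scale by 21: s₀ = -5922.
General solution s = s₀ + 667k; reducing mod 667 gives s = 81 (and t = -762).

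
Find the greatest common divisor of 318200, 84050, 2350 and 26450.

50

318200 = 2³ · 5² · 37 · 43; 84050 = 2 · 5² · 41²; 2350 = 2 · 5² · 47; 26450 = 2 · 5² · 23²
gcd takes min exponent of each prime: 2 · 5² = 50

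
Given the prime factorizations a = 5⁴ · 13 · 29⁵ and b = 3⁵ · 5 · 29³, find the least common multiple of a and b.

max exponent per prime: 3⁵ · 5⁴ · 13 · 29⁵ = 40496699806875

40496699806875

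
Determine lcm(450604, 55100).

326687900

450604 = 2² · 7² · 11² · 19; 55100 = 2² · 5² · 19 · 29
max exponents: 2² · 5² · 7² · 11² · 19 · 29 = 326687900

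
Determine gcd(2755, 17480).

95

Euclid: 17480 = 6·2755 + 950; 2755 = 2·950 + 855; 950 = 1·855 + 95; 855 = 9·95 + 0. Last nonzero remainder: 95.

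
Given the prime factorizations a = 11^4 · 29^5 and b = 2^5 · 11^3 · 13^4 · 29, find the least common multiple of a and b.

max exponent per prime: 2^5 · 11^4 · 13^4 · 29^5 = 274463196934065568

274463196934065568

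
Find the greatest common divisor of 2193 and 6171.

Euclid: 6171 = 2·2193 + 1785; 2193 = 1·1785 + 408; 1785 = 4·408 + 153; 408 = 2·153 + 102; 153 = 1·102 + 51; 102 = 2·51 + 0. Last nonzero remainder: 51.

51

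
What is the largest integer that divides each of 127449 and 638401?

Euclid: 638401 = 5·127449 + 1156; 127449 = 110·1156 + 289; 1156 = 4·289 + 0. Last nonzero remainder: 289.

289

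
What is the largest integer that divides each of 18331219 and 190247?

Euclid: 18331219 = 96·190247 + 67507; 190247 = 2·67507 + 55233; 67507 = 1·55233 + 12274; 55233 = 4·12274 + 6137; 12274 = 2·6137 + 0. Last nonzero remainder: 6137.

6137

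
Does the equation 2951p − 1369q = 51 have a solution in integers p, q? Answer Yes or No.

gcd(2951, 1369): 2951 = 2·1369 + 213; 1369 = 6·213 + 91; 213 = 2·91 + 31; 91 = 2·31 + 29; 31 = 1·29 + 2; 29 = 14·2 + 1; 2 = 2·1 + 0 → 1
1 divides 51, so a solution exists.

Yes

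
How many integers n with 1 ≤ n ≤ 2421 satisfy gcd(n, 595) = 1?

1563

Prime factors of 595: 5, 7, 17. Count integers ≤ 2421 divisible by none of them.
By inclusion–exclusion: 2421 − ⌊2421/5⌋ − ⌊2421/7⌋ − ⌊2421/17⌋ + ⌊2421/35⌋ + ⌊2421/85⌋ + ⌊2421/119⌋ − ⌊2421/595⌋ = 1563.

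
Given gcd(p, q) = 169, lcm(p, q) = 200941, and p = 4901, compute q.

p·q = gcd·lcm = 169·200941 = 33959029, so q = 33959029/4901 = 6929.

6929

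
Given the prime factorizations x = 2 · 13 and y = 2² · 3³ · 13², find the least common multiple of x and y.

max exponent per prime: 2² · 3³ · 13² = 18252

18252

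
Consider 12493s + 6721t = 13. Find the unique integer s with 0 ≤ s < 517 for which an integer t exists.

432

Reduce mod 6721: 12493s ≡ 13 (mod 6721). With g = gcd(12493, 6721) = 13 dividing 13, divide through: 961s ≡ 1 (mod 517).
Since gcd(961, 517) = 1, s ≡ 1·(961)⁻¹ ≡ 432 (mod 517). Smallest non-negative: 432.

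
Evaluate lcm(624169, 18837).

gcd first: 624169 = 33·18837 + 2548; 18837 = 7·2548 + 1001; 2548 = 2·1001 + 546; 1001 = 1·546 + 455; 546 = 1·455 + 91; 455 = 5·91 + 0 → gcd = 91
lcm = 624169·18837/gcd = 11757471453/91 = 129202983

129202983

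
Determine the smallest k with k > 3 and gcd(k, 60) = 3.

gcd(k, 60) = 3 forces 3 | k; write k = 3s. Then gcd(3s, 3·20) = 3·gcd(s, 20), so need gcd(s, 20) = 1.
3s > 3 gives s ≥ 2. The least s ≥ 2 coprime to 20 is 3, so k = 3·3 = 9.

9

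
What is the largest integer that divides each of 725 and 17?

1

Euclid: 725 = 42·17 + 11; 17 = 1·11 + 6; 11 = 1·6 + 5; 6 = 1·5 + 1; 5 = 5·1 + 0. Last nonzero remainder: 1.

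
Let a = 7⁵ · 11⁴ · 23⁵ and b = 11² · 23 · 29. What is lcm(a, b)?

45930176961919789

max exponent per prime: 7⁵ · 11⁴ · 23⁵ · 29 = 45930176961919789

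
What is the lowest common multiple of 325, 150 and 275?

325 = 5² · 13; 150 = 2 · 3 · 5²; 275 = 5² · 11
lcm takes max exponent of each prime: 2 · 3 · 5² · 11 · 13 = 21450

21450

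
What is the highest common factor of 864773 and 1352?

169

Euclid: 864773 = 639·1352 + 845; 1352 = 1·845 + 507; 845 = 1·507 + 338; 507 = 1·338 + 169; 338 = 2·169 + 0. Last nonzero remainder: 169.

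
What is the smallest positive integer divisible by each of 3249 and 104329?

3249 = 3² · 19²; 104329 = 17² · 19²
max exponents: 3² · 17² · 19² = 938961

938961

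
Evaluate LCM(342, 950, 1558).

350550

342 = 2 · 3² · 19; 950 = 2 · 5² · 19; 1558 = 2 · 19 · 41
lcm takes max exponent of each prime: 2 · 3² · 5² · 19 · 41 = 350550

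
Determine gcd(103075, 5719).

133

Euclid: 103075 = 18·5719 + 133; 5719 = 43·133 + 0. Last nonzero remainder: 133.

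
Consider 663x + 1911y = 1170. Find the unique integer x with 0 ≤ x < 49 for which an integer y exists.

45

Reduce mod 1911: 663x ≡ 1170 (mod 1911). With g = gcd(663, 1911) = 39 dividing 1170, divide through: 17x ≡ 30 (mod 49).
Since gcd(17, 49) = 1, x ≡ 30·(17)⁻¹ ≡ 45 (mod 49). Smallest non-negative: 45.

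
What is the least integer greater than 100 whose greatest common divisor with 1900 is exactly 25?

125

gcd(a, 1900) = 25 forces 25 | a; write a = 25s. Then gcd(25s, 25·76) = 25·gcd(s, 76), so need gcd(s, 76) = 1.
25s > 100 gives s ≥ 5. The least s ≥ 5 coprime to 76 is 5, so a = 25·5 = 125.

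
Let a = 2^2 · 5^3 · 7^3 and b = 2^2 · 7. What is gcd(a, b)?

min exponent per shared prime: 2^2 · 7 = 28

28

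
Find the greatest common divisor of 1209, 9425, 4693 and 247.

gcd(1209, 9425): 9425 = 7·1209 + 962; 1209 = 1·962 + 247; 962 = 3·247 + 221; 247 = 1·221 + 26; 221 = 8·26 + 13; 26 = 2·13 + 0 → 13
gcd(13, 4693): 4693 = 361·13 + 0 → 13
gcd(13, 247): 247 = 19·13 + 0 → 13

13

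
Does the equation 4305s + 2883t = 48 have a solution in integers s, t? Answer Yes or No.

By Bézout, 4305s + 2883t = 48 has integer solutions iff gcd(4305, 2883) | 48.
Euclid: 4305 = 1·2883 + 1422; 2883 = 2·1422 + 39; 1422 = 36·39 + 18; 39 = 2·18 + 3; 18 = 6·3 + 0. gcd = 3; 48 mod 3 = 0. Yes.

Yes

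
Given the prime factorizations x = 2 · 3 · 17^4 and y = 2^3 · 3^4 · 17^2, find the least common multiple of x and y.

max exponent per prime: 2^3 · 3^4 · 17^4 = 54121608

54121608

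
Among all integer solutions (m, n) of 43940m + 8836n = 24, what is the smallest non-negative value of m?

1988

Reduce mod 8836: 43940m ≡ 24 (mod 8836). With g = gcd(43940, 8836) = 4 dividing 24, divide through: 10985m ≡ 6 (mod 2209).
Since gcd(10985, 2209) = 1, m ≡ 6·(10985)⁻¹ ≡ 1988 (mod 2209). Smallest non-negative: 1988.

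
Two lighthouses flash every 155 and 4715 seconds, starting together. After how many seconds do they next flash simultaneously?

155 = 5 · 31; 4715 = 5 · 23 · 41
max exponents: 5 · 23 · 31 · 41 = 146165

146165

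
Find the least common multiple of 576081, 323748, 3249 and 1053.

1654571457396

576081 = 3² · 11² · 23²; 323748 = 2² · 3² · 17 · 23²; 3249 = 3² · 19²; 1053 = 3⁴ · 13
lcm takes max exponent of each prime: 2² · 3⁴ · 11² · 13 · 17 · 19² · 23² = 1654571457396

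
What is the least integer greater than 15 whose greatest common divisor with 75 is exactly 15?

30

gcd(m, 75) = 15 forces 15 | m; write m = 15s. Then gcd(15s, 15·5) = 15·gcd(s, 5), so need gcd(s, 5) = 1.
15s > 15 gives s ≥ 2. The least s ≥ 2 coprime to 5 is 2, so m = 15·2 = 30.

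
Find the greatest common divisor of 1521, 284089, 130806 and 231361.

gcd(1521, 284089): 284089 = 186·1521 + 1183; 1521 = 1·1183 + 338; 1183 = 3·338 + 169; 338 = 2·169 + 0 → 169
gcd(169, 130806): 130806 = 774·169 + 0 → 169
gcd(169, 231361): 231361 = 1369·169 + 0 → 169

169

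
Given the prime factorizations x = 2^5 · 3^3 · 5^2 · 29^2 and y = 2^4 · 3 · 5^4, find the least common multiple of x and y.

454140000

max exponent per prime: 2^5 · 3^3 · 5^4 · 29^2 = 454140000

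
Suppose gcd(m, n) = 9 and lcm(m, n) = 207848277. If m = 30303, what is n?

61731

Using mn = gcd(m,n)·lcm(m,n) = 9·207848277 = 1870634493, we get n = 1870634493/30303 = 61731.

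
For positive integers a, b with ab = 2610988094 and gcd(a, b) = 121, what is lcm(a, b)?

Since gcd(a,b)·lcm(a,b) = ab, lcm = 2610988094/121 = 21578414.

21578414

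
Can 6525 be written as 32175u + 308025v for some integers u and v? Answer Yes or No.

Yes

By Bézout, 32175u + 308025v = 6525 has integer solutions iff gcd(32175, 308025) | 6525.
Euclid: 308025 = 9·32175 + 18450; 32175 = 1·18450 + 13725; 18450 = 1·13725 + 4725; 13725 = 2·4725 + 4275; 4725 = 1·4275 + 450; 4275 = 9·450 + 225; 450 = 2·225 + 0. gcd = 225; 6525 mod 225 = 0. Yes.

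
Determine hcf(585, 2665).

Euclid: 2665 = 4·585 + 325; 585 = 1·325 + 260; 325 = 1·260 + 65; 260 = 4·65 + 0. Last nonzero remainder: 65.

65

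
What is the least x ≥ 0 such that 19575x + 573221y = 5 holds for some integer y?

382733

Reduce mod 573221: 19575x ≡ 5 (mod 573221). With g = gcd(19575, 573221) = 1 dividing 5, divide through: 19575x ≡ 5 (mod 573221).
Since gcd(19575, 573221) = 1, x ≡ 5·(19575)⁻¹ ≡ 382733 (mod 573221). Smallest non-negative: 382733.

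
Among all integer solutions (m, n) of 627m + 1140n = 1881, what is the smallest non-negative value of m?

3

Euclid: 1140 = 1·627 + 513; 627 = 1·513 + 114; 513 = 4·114 + 57; 114 = 2·57 + 0 → gcd = 57; 1881 = 57·33.
Back-substitution yields 627·(-9) + 1140·(5) = 57, so one solution is m = -9·33 = -297, n = 5·33 = 165.
Solutions in m differ by 1140/57 = 20; the one in [0, 20) is -297 mod 20 = 3.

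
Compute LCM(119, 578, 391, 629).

3443146

lcm(119, 578) = 119·578/gcd = 68782/17 = 4046
lcm(4046, 391) = 4046·391/gcd = 1581986/17 = 93058
lcm(93058, 629) = 93058·629/gcd = 58533482/17 = 3443146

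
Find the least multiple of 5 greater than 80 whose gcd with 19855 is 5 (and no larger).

85

19855 = 5·3971. Any k with gcd(k, 19855) = 5 is a multiple of 5, say 5s, with s coprime to 3971.
Need s > 80/5, so s ≥ 17. First s ≥ 17 with gcd(s, 3971) = 1 is s = 17. Thus k = 5·17 = 85.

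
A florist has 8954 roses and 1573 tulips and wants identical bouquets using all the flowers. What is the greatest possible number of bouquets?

8954 = 2 · 11² · 37
1573 = 11² · 13
Common: 11² = 121

121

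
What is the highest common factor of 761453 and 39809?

Euclid: 761453 = 19·39809 + 5082; 39809 = 7·5082 + 4235; 5082 = 1·4235 + 847; 4235 = 5·847 + 0. Last nonzero remainder: 847.

847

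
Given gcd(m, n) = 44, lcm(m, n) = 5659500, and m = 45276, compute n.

m·n = gcd·lcm = 44·5659500 = 249018000, so n = 249018000/45276 = 5500.

5500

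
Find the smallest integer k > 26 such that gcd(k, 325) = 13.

39

gcd(k, 325) = 13 forces 13 | k; write k = 13s. Then gcd(13s, 13·25) = 13·gcd(s, 25), so need gcd(s, 25) = 1.
13s > 26 gives s ≥ 3. The least s ≥ 3 coprime to 25 is 3, so k = 13·3 = 39.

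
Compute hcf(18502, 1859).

11

Euclid: 18502 = 9·1859 + 1771; 1859 = 1·1771 + 88; 1771 = 20·88 + 11; 88 = 8·11 + 0. Last nonzero remainder: 11.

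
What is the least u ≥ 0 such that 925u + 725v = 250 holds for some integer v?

gcd(925, 725) = 25 (Euclid: 925 = 1·725 + 200; 725 = 3·200 + 125; 200 = 1·125 + 75; 125 = 1·75 + 50; 75 = 1·50 + 25; 50 = 2·25 + 0), and 25 | 250.
Extended Euclid: 925·(11) + 725·(-14) = 25. Scale by 10: u₀ = 110.
General solution u = u₀ + 29t; reducing mod 29 gives u = 23 (and v = -29).

23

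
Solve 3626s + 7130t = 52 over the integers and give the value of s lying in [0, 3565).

Euclid: 7130 = 1·3626 + 3504; 3626 = 1·3504 + 122; 3504 = 28·122 + 88; 122 = 1·88 + 34; 88 = 2·34 + 20; 34 = 1·20 + 14; 20 = 1·14 + 6; 14 = 2·6 + 2; 6 = 3·2 + 0 → gcd = 2; 52 = 2·26.
Back-substitution yields 3626·(1052) + 7130·(-535) = 2, so one solution is s = 1052·26 = 27352, t = -535·26 = -13910.
Solutions in s differ by 7130/2 = 3565; the one in [0, 3565) is 27352 mod 3565 = 2397.

2397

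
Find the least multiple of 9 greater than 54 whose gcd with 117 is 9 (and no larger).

Multiples of 9 above 54: 9·7, 9·8, … . Need the cofactor coprime to 117/9 = 13.
Checking s = 7, 8, … the first with gcd(s, 13) = 1 is s = 7, giving 63.

63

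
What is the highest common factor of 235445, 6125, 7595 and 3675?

245

gcd(235445, 6125): 235445 = 38·6125 + 2695; 6125 = 2·2695 + 735; 2695 = 3·735 + 490; 735 = 1·490 + 245; 490 = 2·245 + 0 → 245
gcd(245, 7595): 7595 = 31·245 + 0 → 245
gcd(245, 3675): 3675 = 15·245 + 0 → 245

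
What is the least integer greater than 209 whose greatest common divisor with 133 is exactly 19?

133 = 19·7. Any k with gcd(k, 133) = 19 is a multiple of 19, say 19s, with s coprime to 7.
Need s > 209/19, so s ≥ 12. First s ≥ 12 with gcd(s, 7) = 1 is s = 12. Thus k = 19·12 = 228.

228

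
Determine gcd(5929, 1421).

5929 = 7² · 11²
1421 = 7² · 29
Common: 7² = 49

49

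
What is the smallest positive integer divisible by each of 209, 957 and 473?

781869

209 = 11 · 19; 957 = 3 · 11 · 29; 473 = 11 · 43
lcm takes max exponent of each prime: 3 · 11 · 19 · 29 · 43 = 781869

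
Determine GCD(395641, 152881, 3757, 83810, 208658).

289

395641 = 17² · 37²; 152881 = 17² · 23²; 3757 = 13 · 17²; 83810 = 2 · 5 · 17² · 29; 208658 = 2 · 17² · 19²
gcd takes min exponent of each prime: 17² = 289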